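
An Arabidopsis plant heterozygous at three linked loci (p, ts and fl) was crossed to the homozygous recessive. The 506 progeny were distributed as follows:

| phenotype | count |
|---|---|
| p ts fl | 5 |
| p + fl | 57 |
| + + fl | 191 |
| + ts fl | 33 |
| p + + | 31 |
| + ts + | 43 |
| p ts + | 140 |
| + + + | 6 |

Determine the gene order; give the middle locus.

fl

The two most frequent reciprocal classes, + + fl and p ts +, are the parental types, so the F1 was + + fl / p ts +.
The two rarest classes, + + + and p ts fl, are the double crossovers. Comparing them with the parentals, only the fl allele has switched, so fl is the middle locus and the order is ts – fl – p.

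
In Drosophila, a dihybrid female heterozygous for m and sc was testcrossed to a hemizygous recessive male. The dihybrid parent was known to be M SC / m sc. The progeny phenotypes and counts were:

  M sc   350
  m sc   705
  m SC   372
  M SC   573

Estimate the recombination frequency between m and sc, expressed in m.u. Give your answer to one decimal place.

The recombinant classes are M sc and m SC: 350 + 372 = 722.
Recombination frequency = 722/2000 = 0.3610 ≈ 36.1%, i.e. 36.1 m.u.

36.1 m.u.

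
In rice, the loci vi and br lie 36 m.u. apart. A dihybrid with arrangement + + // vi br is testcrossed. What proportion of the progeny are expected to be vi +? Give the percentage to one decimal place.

18.0%

A map distance of 36 m.u. corresponds to a recombination frequency of 0.360.
The F1 is + + / vi br, so vi + is a recombinant gamete class with expected frequency r/2 = 0.360/2 = 0.1800.
That is 0.1800 = 18.0% of the progeny.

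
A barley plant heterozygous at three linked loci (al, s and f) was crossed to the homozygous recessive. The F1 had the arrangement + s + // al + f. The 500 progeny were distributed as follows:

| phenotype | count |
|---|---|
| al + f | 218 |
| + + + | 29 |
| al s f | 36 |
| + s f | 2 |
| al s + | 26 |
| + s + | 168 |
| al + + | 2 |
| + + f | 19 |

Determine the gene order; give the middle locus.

The two rarest classes, + s f and al + +, are the double crossovers. Comparing them with the parentals, only the f allele has switched, so f is the middle locus and the order is al – f – s.

f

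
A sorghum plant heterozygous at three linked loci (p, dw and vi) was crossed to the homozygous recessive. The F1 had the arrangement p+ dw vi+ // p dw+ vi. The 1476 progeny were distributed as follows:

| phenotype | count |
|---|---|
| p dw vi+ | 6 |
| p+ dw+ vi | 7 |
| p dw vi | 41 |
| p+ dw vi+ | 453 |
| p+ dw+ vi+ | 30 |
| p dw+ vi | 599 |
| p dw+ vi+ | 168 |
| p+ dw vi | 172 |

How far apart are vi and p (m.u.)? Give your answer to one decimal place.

23.9 m.u.

The two rarest classes, p dw vi+ and p+ dw+ vi, are the double crossovers. Comparing them with the parentals, only the p allele has switched, so p is the middle locus and the order is dw – p – vi.
Crossovers in the p–vi interval produce the single-crossover classes p+ dw vi and p dw+ vi+ (172 + 168 = 340) plus the double crossovers (13).
RF(p–vi) = (340 + 13) / 1476 = 353/1476 = 0.2392 → 23.9 m.u.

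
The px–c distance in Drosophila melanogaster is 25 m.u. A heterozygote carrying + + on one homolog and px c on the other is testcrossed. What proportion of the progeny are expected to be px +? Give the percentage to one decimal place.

12.5%

A map distance of 25 m.u. corresponds to a recombination frequency of 0.250.
The F1 is + + / px c, so px + is a recombinant gamete class with expected frequency r/2 = 0.250/2 = 0.1250.
That is 0.1250 = 12.5% of the progeny.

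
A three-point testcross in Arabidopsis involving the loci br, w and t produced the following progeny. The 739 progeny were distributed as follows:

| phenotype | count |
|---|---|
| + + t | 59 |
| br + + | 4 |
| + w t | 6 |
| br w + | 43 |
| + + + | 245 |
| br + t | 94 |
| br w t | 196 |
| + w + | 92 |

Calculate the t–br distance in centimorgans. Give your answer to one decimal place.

15.2 centimorgans

The two most frequent reciprocal classes, + + + and br w t, are the parental types, so the F1 was + + + / br w t.
The two rarest classes, br + + and + w t, are the double crossovers. Comparing them with the parentals, only the br allele has switched, so br is the middle locus and the order is t – br – w.
Crossovers in the t–br interval produce the single-crossover classes + + t and br w + (59 + 43 = 102) plus the double crossovers (10).
RF(t–br) = (102 + 10) / 739 = 112/739 = 0.1516 → 15.2 centimorgans.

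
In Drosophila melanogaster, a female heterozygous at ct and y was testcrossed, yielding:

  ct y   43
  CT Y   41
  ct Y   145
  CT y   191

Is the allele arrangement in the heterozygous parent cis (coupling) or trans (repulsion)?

The two most frequent classes are CT y (191) and ct Y (145); these are the parental (non-recombinant) types.
So the F1 carried CT y on one chromosome and ct Y on the other — the recessive alleles are on opposite chromosomes (trans / repulsion).

trans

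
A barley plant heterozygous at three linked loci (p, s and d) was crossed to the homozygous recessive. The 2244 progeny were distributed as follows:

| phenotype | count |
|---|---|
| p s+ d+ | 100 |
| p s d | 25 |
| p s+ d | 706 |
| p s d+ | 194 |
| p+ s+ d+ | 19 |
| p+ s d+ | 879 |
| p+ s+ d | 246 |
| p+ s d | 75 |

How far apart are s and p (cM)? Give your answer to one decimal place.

21.6 cM

The two most frequent reciprocal classes, p s+ d and p+ s d+, are the parental types, so the F1 was p s+ d / p+ s d+.
The two rarest classes, p s d and p+ s+ d+, are the double crossovers. Comparing them with the parentals, only the s allele has switched, so s is the middle locus and the order is p – s – d.
Crossovers in the p–s interval produce the single-crossover classes p+ s+ d and p s d+ (246 + 194 = 440) plus the double crossovers (44).
RF(p–s) = (440 + 44) / 2244 = 484/2244 = 0.2157 → 21.6 cM.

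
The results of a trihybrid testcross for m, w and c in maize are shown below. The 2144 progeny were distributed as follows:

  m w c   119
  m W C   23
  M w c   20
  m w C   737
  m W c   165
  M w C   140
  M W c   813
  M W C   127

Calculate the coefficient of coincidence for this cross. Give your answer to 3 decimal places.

0.917

The two most frequent reciprocal classes, m w C and M W c, are the parental types, so the F1 was m w C / M W c.
The two rarest classes, m W C and M w c, are the double crossovers. Comparing them with the parentals, only the w allele has switched, so w is the middle locus and the order is c – w – m.
c–w: (246 + 43)/2144 = 0.1348; w–m: (305 + 43)/2144 = 0.1623.
Expected DCO frequency = 0.1348 × 0.1623 ≈ 0.02188; observed = 43/2144 ≈ 0.02006.
Coefficient of coincidence = 0.02006/0.02188 ≈ 0.917.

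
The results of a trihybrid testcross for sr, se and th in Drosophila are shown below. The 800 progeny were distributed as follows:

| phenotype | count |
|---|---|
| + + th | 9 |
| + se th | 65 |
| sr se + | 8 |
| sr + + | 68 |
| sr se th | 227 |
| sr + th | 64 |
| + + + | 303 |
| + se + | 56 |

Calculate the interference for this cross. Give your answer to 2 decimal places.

0.34

The two most frequent reciprocal classes, + + + and sr se th, are the parental types, so the F1 was + + + / sr se th.
The two rarest classes, + + th and sr se +, are the double crossovers. Comparing them with the parentals, only the th allele has switched, so th is the middle locus and the order is se – th – sr.
se–th: (120 + 17)/800 = 0.1713; th–sr: (133 + 17)/800 = 0.1875.
Expected DCO frequency = 0.1713 × 0.1875 ≈ 0.03212; observed = 17/800 ≈ 0.02125.
Coefficient of coincidence = 0.02125/0.03212 ≈ 0.66; interference = 1 − 0.66 = 0.34.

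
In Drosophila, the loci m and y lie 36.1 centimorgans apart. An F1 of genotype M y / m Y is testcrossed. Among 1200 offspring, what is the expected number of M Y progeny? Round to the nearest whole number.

217

A map distance of 36.1 centimorgans corresponds to a recombination frequency of 0.361.
The F1 is M y / m Y, so M Y is a recombinant gamete class with expected frequency r/2 = 0.361/2 = 0.1805.
Expected number = 0.1805 × 1200 = 216.60 ≈ 217.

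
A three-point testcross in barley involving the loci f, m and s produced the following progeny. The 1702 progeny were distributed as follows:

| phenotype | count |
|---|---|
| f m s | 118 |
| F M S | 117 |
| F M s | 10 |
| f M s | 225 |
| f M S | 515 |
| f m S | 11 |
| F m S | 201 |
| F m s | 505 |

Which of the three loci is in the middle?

m

The two most frequent reciprocal classes, F m s and f M S, are the parental types, so the F1 was F m s / f M S.
The two rarest classes, F M s and f m S, are the double crossovers. Comparing them with the parentals, only the m allele has switched, so m is the middle locus and the order is f – m – s.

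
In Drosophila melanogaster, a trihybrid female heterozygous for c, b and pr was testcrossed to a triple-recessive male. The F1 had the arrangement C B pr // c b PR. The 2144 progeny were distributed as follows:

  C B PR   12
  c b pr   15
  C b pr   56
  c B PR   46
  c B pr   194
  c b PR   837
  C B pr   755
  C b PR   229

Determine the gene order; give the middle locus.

The two rarest classes, C B PR and c b pr, are the double crossovers. Comparing them with the parentals, only the pr allele has switched, so pr is the middle locus and the order is c – pr – b.

pr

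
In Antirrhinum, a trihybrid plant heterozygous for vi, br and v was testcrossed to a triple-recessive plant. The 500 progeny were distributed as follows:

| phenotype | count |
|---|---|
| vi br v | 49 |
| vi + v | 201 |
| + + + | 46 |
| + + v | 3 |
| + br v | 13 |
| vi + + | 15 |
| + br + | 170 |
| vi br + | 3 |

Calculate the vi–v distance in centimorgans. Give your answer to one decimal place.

6.8 centimorgans

The two most frequent reciprocal classes, + br + and vi + v, are the parental types, so the F1 was + br + / vi + v.
The two rarest classes, vi br + and + + v, are the double crossovers. Comparing them with the parentals, only the vi allele has switched, so vi is the middle locus and the order is v – vi – br.
Crossovers in the v–vi interval produce the single-crossover classes + br v and vi + + (13 + 15 = 28) plus the double crossovers (6).
RF(v–vi) = (28 + 6) / 500 = 34/500 = 0.0680 → 6.8 centimorgans.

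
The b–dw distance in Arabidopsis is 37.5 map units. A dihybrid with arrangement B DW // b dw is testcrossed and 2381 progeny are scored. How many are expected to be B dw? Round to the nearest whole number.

446

A map distance of 37.5 map units corresponds to a recombination frequency of 0.375.
The F1 is B DW / b dw, so B dw is a recombinant gamete class with expected frequency r/2 = 0.375/2 = 0.1875.
Expected number = 0.1875 × 2381 = 446.44 ≈ 446.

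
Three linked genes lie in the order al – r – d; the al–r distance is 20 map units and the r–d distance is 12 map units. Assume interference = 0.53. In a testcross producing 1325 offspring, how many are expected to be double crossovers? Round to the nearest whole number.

15

Map distances give recombination frequencies of 0.200 and 0.120 for the two intervals.
With interference 0.53 (so coincidence = 0.47), expected double-crossover frequency = 0.200 × 0.120 × 0.47 = 0.01128.
Expected number = 0.01128 × 1325 = 14.95 ≈ 15.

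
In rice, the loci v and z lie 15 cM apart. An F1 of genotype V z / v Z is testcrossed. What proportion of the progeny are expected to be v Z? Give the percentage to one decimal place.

42.5%

A map distance of 15 cM corresponds to a recombination frequency of 0.150.
The F1 is V z / v Z, so v Z is a parental gamete class with expected frequency (1 − r)/2 = 0.850/2 = 0.4250.
That is 0.4250 = 42.5% of the progeny.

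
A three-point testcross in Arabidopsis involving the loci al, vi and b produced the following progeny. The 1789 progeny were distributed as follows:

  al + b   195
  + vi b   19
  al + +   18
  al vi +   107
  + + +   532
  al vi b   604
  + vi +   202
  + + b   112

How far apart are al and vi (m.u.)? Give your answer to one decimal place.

24.3 m.u.

The two most frequent reciprocal classes, al vi b and + + +, are the parental types, so the F1 was al vi b / + + +.
The two rarest classes, + vi b and al + +, are the double crossovers. Comparing them with the parentals, only the al allele has switched, so al is the middle locus and the order is vi – al – b.
Crossovers in the vi–al interval produce the single-crossover classes al + b and + vi + (195 + 202 = 397) plus the double crossovers (37).
RF(vi–al) = (397 + 37) / 1789 = 434/1789 = 0.2426 → 24.3 m.u.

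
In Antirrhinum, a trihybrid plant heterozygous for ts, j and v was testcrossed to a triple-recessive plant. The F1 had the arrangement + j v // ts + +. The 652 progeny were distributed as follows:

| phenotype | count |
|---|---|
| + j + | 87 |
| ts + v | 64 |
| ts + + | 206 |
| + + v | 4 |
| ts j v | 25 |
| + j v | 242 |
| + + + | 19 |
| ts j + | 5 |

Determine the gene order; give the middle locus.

j

The two rarest classes, + + v and ts j +, are the double crossovers. Comparing them with the parentals, only the j allele has switched, so j is the middle locus and the order is ts – j – v.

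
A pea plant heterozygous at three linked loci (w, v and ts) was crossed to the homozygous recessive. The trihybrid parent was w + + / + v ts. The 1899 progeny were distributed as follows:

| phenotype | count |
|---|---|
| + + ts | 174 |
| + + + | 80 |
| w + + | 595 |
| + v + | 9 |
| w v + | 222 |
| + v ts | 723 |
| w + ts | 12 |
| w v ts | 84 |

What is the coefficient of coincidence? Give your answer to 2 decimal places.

The two rarest classes, w + ts and + v +, are the double crossovers. Comparing them with the parentals, only the ts allele has switched, so ts is the middle locus and the order is w – ts – v.
w–ts: (164 + 21)/1899 = 0.0974; ts–v: (396 + 21)/1899 = 0.2196.
Expected DCO frequency = 0.0974 × 0.2196 ≈ 0.02139; observed = 21/1899 ≈ 0.01106.
Coefficient of coincidence = 0.01106/0.02139 ≈ 0.52.

0.52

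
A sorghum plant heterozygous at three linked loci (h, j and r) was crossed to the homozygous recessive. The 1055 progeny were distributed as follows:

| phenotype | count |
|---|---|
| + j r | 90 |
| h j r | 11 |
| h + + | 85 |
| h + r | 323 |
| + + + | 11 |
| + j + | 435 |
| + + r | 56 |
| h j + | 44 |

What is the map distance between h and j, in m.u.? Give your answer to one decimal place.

11.6 m.u.

The two most frequent reciprocal classes, h + r and + j +, are the parental types, so the F1 was h + r / + j +.
The two rarest classes, h j r and + + +, are the double crossovers. Comparing them with the parentals, only the j allele has switched, so j is the middle locus and the order is h – j – r.
Crossovers in the h–j interval produce the single-crossover classes + + r and h j + (56 + 44 = 100) plus the double crossovers (22).
RF(h–j) = (100 + 22) / 1055 = 122/1055 = 0.1156 → 11.6 m.u.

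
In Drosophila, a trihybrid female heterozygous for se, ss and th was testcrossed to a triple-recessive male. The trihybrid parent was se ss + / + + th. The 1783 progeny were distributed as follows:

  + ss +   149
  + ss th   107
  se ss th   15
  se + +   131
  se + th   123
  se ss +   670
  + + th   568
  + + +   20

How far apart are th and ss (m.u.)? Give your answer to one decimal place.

The two rarest classes, se ss th and + + +, are the double crossovers. Comparing them with the parentals, only the th allele has switched, so th is the middle locus and the order is se – th – ss.
Crossovers in the th–ss interval produce the single-crossover classes se + + and + ss th (131 + 107 = 238) plus the double crossovers (35).
RF(th–ss) = (238 + 35) / 1783 = 273/1783 = 0.1531 → 15.3 m.u.

15.3 m.u.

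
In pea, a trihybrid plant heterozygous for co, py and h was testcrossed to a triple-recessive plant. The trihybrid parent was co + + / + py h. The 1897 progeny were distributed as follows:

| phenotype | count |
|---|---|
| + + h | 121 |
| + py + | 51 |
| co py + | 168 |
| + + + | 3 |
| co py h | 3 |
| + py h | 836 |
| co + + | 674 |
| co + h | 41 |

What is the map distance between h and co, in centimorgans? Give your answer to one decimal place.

The two rarest classes, + + + and co py h, are the double crossovers. Comparing them with the parentals, only the co allele has switched, so co is the middle locus and the order is py – co – h.
Crossovers in the co–h interval produce the single-crossover classes co + h and + py + (41 + 51 = 92) plus the double crossovers (6).
RF(co–h) = (92 + 6) / 1897 = 98/1897 = 0.0517 → 5.2 centimorgans.

5.2 centimorgans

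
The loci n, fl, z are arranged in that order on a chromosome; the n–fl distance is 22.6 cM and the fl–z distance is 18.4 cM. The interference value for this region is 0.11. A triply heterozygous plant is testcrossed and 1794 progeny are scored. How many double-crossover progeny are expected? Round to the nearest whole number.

Map distances give recombination frequencies of 0.226 and 0.184 for the two intervals.
With interference 0.11 (so coincidence = 0.89), expected double-crossover frequency = 0.226 × 0.184 × 0.89 = 0.03701.
Expected number = 0.03701 × 1794 = 66.40 ≈ 66.

66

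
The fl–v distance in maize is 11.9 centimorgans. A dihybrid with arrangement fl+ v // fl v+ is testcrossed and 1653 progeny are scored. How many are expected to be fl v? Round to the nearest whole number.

A map distance of 11.9 centimorgans corresponds to a recombination frequency of 0.119.
The F1 is fl+ v / fl v+, so fl v is a recombinant gamete class with expected frequency r/2 = 0.119/2 = 0.0595.
Expected number = 0.0595 × 1653 = 98.35 ≈ 98.

98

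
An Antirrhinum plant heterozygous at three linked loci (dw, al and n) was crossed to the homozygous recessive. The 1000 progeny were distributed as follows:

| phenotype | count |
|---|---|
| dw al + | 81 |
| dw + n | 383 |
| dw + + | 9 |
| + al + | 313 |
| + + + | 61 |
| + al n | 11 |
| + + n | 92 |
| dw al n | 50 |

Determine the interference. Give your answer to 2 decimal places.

0.21

The two most frequent reciprocal classes, dw + n and + al +, are the parental types, so the F1 was dw + n / + al +.
The two rarest classes, dw + + and + al n, are the double crossovers. Comparing them with the parentals, only the n allele has switched, so n is the middle locus and the order is al – n – dw.
al–n: (111 + 20)/1000 = 0.1310; n–dw: (173 + 20)/1000 = 0.1930.
Expected DCO frequency = 0.1310 × 0.1930 ≈ 0.02528; observed = 20/1000 ≈ 0.02000.
Coefficient of coincidence = 0.02000/0.02528 ≈ 0.79; interference = 1 − 0.79 = 0.21.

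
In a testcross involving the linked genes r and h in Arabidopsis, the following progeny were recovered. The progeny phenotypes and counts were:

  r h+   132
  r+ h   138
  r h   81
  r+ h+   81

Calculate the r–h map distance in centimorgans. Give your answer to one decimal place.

The two most frequent classes, r+ h (138) and r h+ (132), are the parental types, so the F1 was r+ h / r h+.
The recombinant classes are r+ h+ and r h: 81 + 81 = 162.
Recombination frequency = 162/432 = 0.3750 ≈ 37.5%, i.e. 37.5 centimorgans.

37.5 centimorgans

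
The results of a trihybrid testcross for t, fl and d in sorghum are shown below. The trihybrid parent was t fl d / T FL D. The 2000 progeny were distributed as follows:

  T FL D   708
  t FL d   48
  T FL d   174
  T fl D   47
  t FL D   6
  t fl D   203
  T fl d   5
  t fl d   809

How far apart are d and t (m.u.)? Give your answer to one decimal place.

19.4 m.u.

The two rarest classes, T fl d and t FL D, are the double crossovers. Comparing them with the parentals, only the t allele has switched, so t is the middle locus and the order is fl – t – d.
Crossovers in the t–d interval produce the single-crossover classes t fl D and T FL d (203 + 174 = 377) plus the double crossovers (11).
RF(t–d) = (377 + 11) / 2000 = 388/2000 = 0.1940 → 19.4 m.u.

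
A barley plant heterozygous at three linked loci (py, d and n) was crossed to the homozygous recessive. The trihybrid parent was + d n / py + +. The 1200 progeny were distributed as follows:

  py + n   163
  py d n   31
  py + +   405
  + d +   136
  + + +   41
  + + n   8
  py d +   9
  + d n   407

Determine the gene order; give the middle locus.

d

The two rarest classes, + + n and py d +, are the double crossovers. Comparing them with the parentals, only the d allele has switched, so d is the middle locus and the order is py – d – n.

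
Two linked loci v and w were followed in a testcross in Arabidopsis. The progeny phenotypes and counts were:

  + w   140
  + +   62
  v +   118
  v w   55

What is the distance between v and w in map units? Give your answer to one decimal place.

31.2 map units

The two most frequent classes, + w (140) and v + (118), are the parental types, so the F1 was + w / v +.
The recombinant classes are + + and v w: 62 + 55 = 117.
Recombination frequency = 117/375 = 0.3120 ≈ 31.2%, i.e. 31.2 map units.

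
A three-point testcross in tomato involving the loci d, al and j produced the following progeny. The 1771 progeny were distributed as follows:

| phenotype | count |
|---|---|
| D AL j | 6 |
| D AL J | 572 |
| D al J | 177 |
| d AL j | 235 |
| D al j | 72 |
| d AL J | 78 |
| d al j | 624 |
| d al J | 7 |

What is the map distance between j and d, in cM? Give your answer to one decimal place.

The two most frequent reciprocal classes, D AL J and d al j, are the parental types, so the F1 was D AL J / d al j.
The two rarest classes, D AL j and d al J, are the double crossovers. Comparing them with the parentals, only the j allele has switched, so j is the middle locus and the order is al – j – d.
Crossovers in the j–d interval produce the single-crossover classes d AL J and D al j (78 + 72 = 150) plus the double crossovers (13).
RF(j–d) = (150 + 13) / 1771 = 163/1771 = 0.0920 → 9.2 cM.

9.2 cM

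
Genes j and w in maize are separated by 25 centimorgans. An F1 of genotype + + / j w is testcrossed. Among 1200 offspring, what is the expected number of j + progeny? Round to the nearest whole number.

A map distance of 25 centimorgans corresponds to a recombination frequency of 0.250.
The F1 is + + / j w, so j + is a recombinant gamete class with expected frequency r/2 = 0.250/2 = 0.1250.
Expected number = 0.1250 × 1200 = 150.00 ≈ 150.

150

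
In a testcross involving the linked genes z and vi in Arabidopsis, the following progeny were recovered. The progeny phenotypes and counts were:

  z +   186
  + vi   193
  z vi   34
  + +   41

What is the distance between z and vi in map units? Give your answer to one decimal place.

16.5 map units

The two most frequent classes, + vi (193) and z + (186), are the parental types, so the F1 was + vi / z +.
The recombinant classes are + + and z vi: 41 + 34 = 75.
Recombination frequency = 75/454 = 0.1652 ≈ 16.5%, i.e. 16.5 map units.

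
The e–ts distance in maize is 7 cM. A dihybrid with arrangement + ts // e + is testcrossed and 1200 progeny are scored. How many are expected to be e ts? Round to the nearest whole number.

A map distance of 7 cM corresponds to a recombination frequency of 0.070.
The F1 is + ts / e +, so e ts is a recombinant gamete class with expected frequency r/2 = 0.070/2 = 0.0350.
Expected number = 0.0350 × 1200 = 42.00 ≈ 42.

42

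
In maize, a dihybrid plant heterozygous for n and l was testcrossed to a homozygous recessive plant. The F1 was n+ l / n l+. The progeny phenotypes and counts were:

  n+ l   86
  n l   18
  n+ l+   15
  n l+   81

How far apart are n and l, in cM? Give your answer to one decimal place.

The recombinant classes are n+ l+ and n l: 15 + 18 = 33.
Recombination frequency = 33/200 = 0.1650 ≈ 16.5%, i.e. 16.5 cM.

16.5 cM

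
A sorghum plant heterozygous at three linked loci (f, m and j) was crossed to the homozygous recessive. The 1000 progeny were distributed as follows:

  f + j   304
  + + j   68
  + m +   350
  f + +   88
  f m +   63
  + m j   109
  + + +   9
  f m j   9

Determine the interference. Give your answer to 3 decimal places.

0.438

The two most frequent reciprocal classes, f + j and + m +, are the parental types, so the F1 was f + j / + m +.
The two rarest classes, f m j and + + +, are the double crossovers. Comparing them with the parentals, only the m allele has switched, so m is the middle locus and the order is j – m – f.
j–m: (197 + 18)/1000 = 0.2150; m–f: (131 + 18)/1000 = 0.1490.
Expected DCO frequency = 0.2150 × 0.1490 ≈ 0.03204; observed = 18/1000 ≈ 0.01800.
Coefficient of coincidence = 0.01800/0.03204 ≈ 0.562; interference = 1 − 0.562 = 0.438.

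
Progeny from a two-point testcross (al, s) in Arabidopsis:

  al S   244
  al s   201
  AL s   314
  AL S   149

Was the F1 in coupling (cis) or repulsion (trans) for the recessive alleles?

The two most frequent classes are AL s (314) and al S (244); these are the parental (non-recombinant) types.
So the F1 carried AL s on one chromosome and al S on the other — the recessive alleles are on opposite chromosomes (trans / repulsion).

trans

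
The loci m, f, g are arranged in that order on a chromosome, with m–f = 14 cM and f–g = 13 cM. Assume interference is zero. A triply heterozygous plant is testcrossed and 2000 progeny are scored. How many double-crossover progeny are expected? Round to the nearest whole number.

Map distances give recombination frequencies of 0.140 and 0.130 for the two intervals.
With no interference, expected double-crossover frequency = 0.140 × 0.130 = 0.01820.
Expected number = 0.01820 × 2000 = 36.40 ≈ 36.

36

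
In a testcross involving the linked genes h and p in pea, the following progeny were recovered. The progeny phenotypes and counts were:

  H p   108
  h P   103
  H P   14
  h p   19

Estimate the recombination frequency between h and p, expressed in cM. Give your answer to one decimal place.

The two most frequent classes, H p (108) and h P (103), are the parental types, so the F1 was H p / h P.
The recombinant classes are H P and h p: 14 + 19 = 33.
Recombination frequency = 33/244 = 0.1352 ≈ 13.5%, i.e. 13.5 cM.

13.5 cM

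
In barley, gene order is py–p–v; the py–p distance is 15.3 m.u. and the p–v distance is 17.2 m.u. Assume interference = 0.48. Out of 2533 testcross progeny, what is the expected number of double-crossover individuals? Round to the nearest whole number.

35

Map distances give recombination frequencies of 0.153 and 0.172 for the two intervals.
With interference 0.48 (so coincidence = 0.52), expected double-crossover frequency = 0.153 × 0.172 × 0.52 = 0.01368.
Expected number = 0.01368 × 2533 = 34.66 ≈ 35.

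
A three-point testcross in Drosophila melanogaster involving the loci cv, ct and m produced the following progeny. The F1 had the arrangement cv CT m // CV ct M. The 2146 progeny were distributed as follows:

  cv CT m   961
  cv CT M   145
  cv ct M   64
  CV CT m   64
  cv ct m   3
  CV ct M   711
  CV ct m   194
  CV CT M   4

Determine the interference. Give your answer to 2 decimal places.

0.68

The two rarest classes, cv ct m and CV CT M, are the double crossovers. Comparing them with the parentals, only the ct allele has switched, so ct is the middle locus and the order is m – ct – cv.
m–ct: (339 + 7)/2146 = 0.1612; ct–cv: (128 + 7)/2146 = 0.0629.
Expected DCO frequency = 0.1612 × 0.0629 ≈ 0.01014; observed = 7/2146 ≈ 0.00326.
Coefficient of coincidence = 0.00326/0.01014 ≈ 0.32; interference = 1 − 0.32 = 0.68.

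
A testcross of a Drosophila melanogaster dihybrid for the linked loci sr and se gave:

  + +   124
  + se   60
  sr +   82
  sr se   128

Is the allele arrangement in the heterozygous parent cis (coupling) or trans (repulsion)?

The two most frequent classes are + + (124) and sr se (128); these are the parental (non-recombinant) types.
So the F1 carried + + on one chromosome and sr se on the other — the recessive alleles are on the same chromosome (cis / coupling).

cis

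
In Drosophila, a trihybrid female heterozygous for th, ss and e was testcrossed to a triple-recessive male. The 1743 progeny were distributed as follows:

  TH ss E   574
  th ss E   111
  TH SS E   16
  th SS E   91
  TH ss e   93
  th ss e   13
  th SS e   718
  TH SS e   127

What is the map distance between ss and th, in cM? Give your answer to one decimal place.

15.3 cM

The two most frequent reciprocal classes, th SS e and TH ss E, are the parental types, so the F1 was th SS e / TH ss E.
The two rarest classes, th ss e and TH SS E, are the double crossovers. Comparing them with the parentals, only the ss allele has switched, so ss is the middle locus and the order is e – ss – th.
Crossovers in the ss–th interval produce the single-crossover classes TH SS e and th ss E (127 + 111 = 238) plus the double crossovers (29).
RF(ss–th) = (238 + 29) / 1743 = 267/1743 = 0.1532 → 15.3 cM.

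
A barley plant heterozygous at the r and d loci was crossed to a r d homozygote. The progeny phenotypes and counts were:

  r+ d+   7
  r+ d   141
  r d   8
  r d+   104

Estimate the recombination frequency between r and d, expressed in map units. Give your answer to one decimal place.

5.8 map units

The two most frequent classes, r+ d (141) and r d+ (104), are the parental types, so the F1 was r+ d / r d+.
The recombinant classes are r+ d+ and r d: 7 + 8 = 15.
Recombination frequency = 15/260 = 0.0577 ≈ 5.8%, i.e. 5.8 map units.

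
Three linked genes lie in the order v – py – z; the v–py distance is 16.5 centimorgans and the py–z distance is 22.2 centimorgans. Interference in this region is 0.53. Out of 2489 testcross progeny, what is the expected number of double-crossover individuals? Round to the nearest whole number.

43

Map distances give recombination frequencies of 0.165 and 0.222 for the two intervals.
With interference 0.53 (so coincidence = 0.47), expected double-crossover frequency = 0.165 × 0.222 × 0.47 = 0.01722.
Expected number = 0.01722 × 2489 = 42.85 ≈ 43.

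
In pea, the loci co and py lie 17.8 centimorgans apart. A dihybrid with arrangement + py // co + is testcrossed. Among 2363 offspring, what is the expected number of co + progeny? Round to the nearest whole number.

971

A map distance of 17.8 centimorgans corresponds to a recombination frequency of 0.178.
The F1 is + py / co +, so co + is a parental gamete class with expected frequency (1 − r)/2 = 0.822/2 = 0.4110.
Expected number = 0.4110 × 2363 = 971.19 ≈ 971.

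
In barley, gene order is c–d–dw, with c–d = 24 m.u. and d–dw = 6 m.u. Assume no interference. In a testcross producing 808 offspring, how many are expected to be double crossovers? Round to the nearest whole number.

12

Map distances give recombination frequencies of 0.240 and 0.060 for the two intervals.
With no interference, expected double-crossover frequency = 0.240 × 0.060 = 0.01440.
Expected number = 0.01440 × 808 = 11.64 ≈ 12.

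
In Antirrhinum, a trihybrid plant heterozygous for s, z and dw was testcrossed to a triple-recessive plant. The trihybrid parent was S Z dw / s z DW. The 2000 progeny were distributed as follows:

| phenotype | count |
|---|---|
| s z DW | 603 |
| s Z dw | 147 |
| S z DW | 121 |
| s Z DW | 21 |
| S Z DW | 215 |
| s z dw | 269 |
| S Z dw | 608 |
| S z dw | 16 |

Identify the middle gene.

The two rarest classes, S z dw and s Z DW, are the double crossovers. Comparing them with the parentals, only the z allele has switched, so z is the middle locus and the order is s – z – dw.

z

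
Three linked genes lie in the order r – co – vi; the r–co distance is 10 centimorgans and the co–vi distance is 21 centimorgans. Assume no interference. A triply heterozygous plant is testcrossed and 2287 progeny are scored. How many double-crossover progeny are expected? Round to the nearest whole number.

48

Map distances give recombination frequencies of 0.100 and 0.210 for the two intervals.
With no interference, expected double-crossover frequency = 0.100 × 0.210 = 0.02100.
Expected number = 0.02100 × 2287 = 48.03 ≈ 48.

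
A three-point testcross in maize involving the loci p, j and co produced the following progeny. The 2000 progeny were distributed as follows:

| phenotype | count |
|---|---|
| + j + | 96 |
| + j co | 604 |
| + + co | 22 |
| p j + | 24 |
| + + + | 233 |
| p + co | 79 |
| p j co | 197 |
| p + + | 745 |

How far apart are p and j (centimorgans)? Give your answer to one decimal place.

The two most frequent reciprocal classes, p + + and + j co, are the parental types, so the F1 was p + + / + j co.
The two rarest classes, p j + and + + co, are the double crossovers. Comparing them with the parentals, only the j allele has switched, so j is the middle locus and the order is p – j – co.
Crossovers in the p–j interval produce the single-crossover classes + + + and p j co (233 + 197 = 430) plus the double crossovers (46).
RF(p–j) = (430 + 46) / 2000 = 476/2000 = 0.2380 → 23.8 centimorgans.

23.8 centimorgans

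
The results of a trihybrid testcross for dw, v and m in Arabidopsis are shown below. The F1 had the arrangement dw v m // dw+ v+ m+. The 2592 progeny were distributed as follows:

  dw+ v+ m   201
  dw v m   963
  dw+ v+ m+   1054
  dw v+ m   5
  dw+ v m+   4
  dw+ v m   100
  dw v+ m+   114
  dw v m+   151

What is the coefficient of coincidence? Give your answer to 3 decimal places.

0.290

The two rarest classes, dw v+ m and dw+ v m+, are the double crossovers. Comparing them with the parentals, only the v allele has switched, so v is the middle locus and the order is dw – v – m.
dw–v: (214 + 9)/2592 = 0.0860; v–m: (352 + 9)/2592 = 0.1393.
Expected DCO frequency = 0.0860 × 0.1393 ≈ 0.01198; observed = 9/2592 ≈ 0.00347.
Coefficient of coincidence = 0.00347/0.01198 ≈ 0.290.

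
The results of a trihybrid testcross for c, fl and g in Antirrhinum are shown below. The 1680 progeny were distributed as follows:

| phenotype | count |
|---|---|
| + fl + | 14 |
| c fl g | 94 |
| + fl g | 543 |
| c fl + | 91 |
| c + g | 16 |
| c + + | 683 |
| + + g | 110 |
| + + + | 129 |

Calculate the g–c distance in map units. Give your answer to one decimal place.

15.1 map units

The two most frequent reciprocal classes, + fl g and c + +, are the parental types, so the F1 was + fl g / c + +.
The two rarest classes, + fl + and c + g, are the double crossovers. Comparing them with the parentals, only the g allele has switched, so g is the middle locus and the order is c – g – fl.
Crossovers in the c–g interval produce the single-crossover classes c fl g and + + + (94 + 129 = 223) plus the double crossovers (30).
RF(c–g) = (223 + 30) / 1680 = 253/1680 = 0.1506 → 15.1 map units.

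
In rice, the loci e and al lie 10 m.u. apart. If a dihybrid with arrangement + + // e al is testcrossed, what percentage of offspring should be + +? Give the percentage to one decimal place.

45.0%

A map distance of 10 m.u. corresponds to a recombination frequency of 0.100.
The F1 is + + / e al, so + + is a parental gamete class with expected frequency (1 − r)/2 = 0.900/2 = 0.4500.
That is 0.4500 = 45.0% of the progeny.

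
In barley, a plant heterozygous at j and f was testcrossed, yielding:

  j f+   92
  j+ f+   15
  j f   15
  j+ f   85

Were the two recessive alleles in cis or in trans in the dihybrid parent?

The two most frequent classes are j+ f (85) and j f+ (92); these are the parental (non-recombinant) types.
So the F1 carried j+ f on one chromosome and j f+ on the other — the recessive alleles are on opposite chromosomes (trans / repulsion).

trans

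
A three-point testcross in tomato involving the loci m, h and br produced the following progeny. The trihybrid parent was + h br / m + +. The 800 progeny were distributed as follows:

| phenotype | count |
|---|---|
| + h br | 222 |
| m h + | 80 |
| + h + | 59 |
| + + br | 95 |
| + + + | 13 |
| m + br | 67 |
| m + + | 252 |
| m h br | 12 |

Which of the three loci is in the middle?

The two rarest classes, m h br and + + +, are the double crossovers. Comparing them with the parentals, only the m allele has switched, so m is the middle locus and the order is br – m – h.

m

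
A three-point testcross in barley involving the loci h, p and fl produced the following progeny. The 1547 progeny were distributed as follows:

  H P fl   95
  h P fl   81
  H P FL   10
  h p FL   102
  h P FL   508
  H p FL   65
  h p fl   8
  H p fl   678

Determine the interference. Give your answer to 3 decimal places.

The two most frequent reciprocal classes, h P FL and H p fl, are the parental types, so the F1 was h P FL / H p fl.
The two rarest classes, H P FL and h p fl, are the double crossovers. Comparing them with the parentals, only the h allele has switched, so h is the middle locus and the order is p – h – fl.
p–h: (197 + 18)/1547 = 0.1390; h–fl: (146 + 18)/1547 = 0.1060.
Expected DCO frequency = 0.1390 × 0.1060 ≈ 0.01473; observed = 18/1547 ≈ 0.01164.
Coefficient of coincidence = 0.01164/0.01473 ≈ 0.790; interference = 1 − 0.790 = 0.210.

0.210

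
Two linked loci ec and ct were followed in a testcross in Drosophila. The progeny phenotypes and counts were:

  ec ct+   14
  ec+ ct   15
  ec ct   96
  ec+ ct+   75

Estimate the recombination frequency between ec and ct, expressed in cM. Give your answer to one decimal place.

14.5 cM

The two most frequent classes, ec+ ct+ (75) and ec ct (96), are the parental types, so the F1 was ec+ ct+ / ec ct.
The recombinant classes are ec+ ct and ec ct+: 15 + 14 = 29.
Recombination frequency = 29/200 = 0.1450 ≈ 14.5%, i.e. 14.5 cM.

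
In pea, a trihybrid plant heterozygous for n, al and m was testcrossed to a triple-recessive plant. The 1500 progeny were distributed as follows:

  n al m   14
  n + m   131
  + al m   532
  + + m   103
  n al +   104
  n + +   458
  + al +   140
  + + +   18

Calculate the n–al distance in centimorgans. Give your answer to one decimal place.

15.9 centimorgans

The two most frequent reciprocal classes, + al m and n + +, are the parental types, so the F1 was + al m / n + +.
The two rarest classes, n al m and + + +, are the double crossovers. Comparing them with the parentals, only the n allele has switched, so n is the middle locus and the order is al – n – m.
Crossovers in the al–n interval produce the single-crossover classes + + m and n al + (103 + 104 = 207) plus the double crossovers (32).
RF(al–n) = (207 + 32) / 1500 = 239/1500 = 0.1593 → 15.9 centimorgans.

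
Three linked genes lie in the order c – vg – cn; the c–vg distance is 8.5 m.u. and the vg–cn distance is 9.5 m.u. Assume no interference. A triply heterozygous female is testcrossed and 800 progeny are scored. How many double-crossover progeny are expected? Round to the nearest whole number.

6

Map distances give recombination frequencies of 0.085 and 0.095 for the two intervals.
With no interference, expected double-crossover frequency = 0.085 × 0.095 = 0.00808.
Expected number = 0.00808 × 800 = 6.46 ≈ 6.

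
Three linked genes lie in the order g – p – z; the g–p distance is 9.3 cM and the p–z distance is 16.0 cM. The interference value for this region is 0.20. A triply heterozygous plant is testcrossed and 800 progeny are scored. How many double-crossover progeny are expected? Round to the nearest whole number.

10

Map distances give recombination frequencies of 0.093 and 0.160 for the two intervals.
With interference 0.20 (so coincidence = 0.80), expected double-crossover frequency = 0.093 × 0.160 × 0.80 = 0.01190.
Expected number = 0.01190 × 800 = 9.52 ≈ 10.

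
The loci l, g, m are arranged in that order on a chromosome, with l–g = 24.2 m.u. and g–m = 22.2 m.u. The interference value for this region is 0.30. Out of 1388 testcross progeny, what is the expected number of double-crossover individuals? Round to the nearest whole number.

Map distances give recombination frequencies of 0.242 and 0.222 for the two intervals.
With interference 0.30 (so coincidence = 0.70), expected double-crossover frequency = 0.242 × 0.222 × 0.70 = 0.03761.
Expected number = 0.03761 × 1388 = 52.20 ≈ 52.

52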